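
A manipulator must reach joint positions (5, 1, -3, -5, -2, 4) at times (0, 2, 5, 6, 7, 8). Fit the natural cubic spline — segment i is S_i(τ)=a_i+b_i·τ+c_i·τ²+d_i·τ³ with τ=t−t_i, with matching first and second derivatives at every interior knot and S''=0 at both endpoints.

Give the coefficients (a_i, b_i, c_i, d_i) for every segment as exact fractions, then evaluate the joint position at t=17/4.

  seg 0: a=5 b=-284/123 c=0 d=19/246
  seg 1: a=1 b=-170/123 c=19/41 d=-55/369
  seg 2: a=-3 b=-323/123 c=-36/41 d=185/123
  seg 3: a=-5 b=16/123 c=149/41 d=-94/123
  seg 4: a=-2 b=628/123 c=55/41 d=-55/123
S(17/4) = -3835/2624

Δ: Δ0=-2, Δ1=-4/3, Δ2=-2, Δ3=3, Δ4=6
row 1: diag=10, rhs=4; c'=3/10, d'=2/5
row 2: denom=8−3·3/10=71/10; d'=(-4−3·2/5)/(71/10)=-52/71
row 3: denom=4−1·10/71=274/71; d'=(30−1·-52/71)/(274/71)=1091/137
row 4: denom=4−1·71/274=1025/274; d'=(18−1·1091/137)/(1025/274)=110/41
back: M4=110/41
back: M3=1091/137−71/274·110/41=298/41
back: M2=-52/71−10/71·298/41=-72/41
back: M1=2/5−3/10·-72/41=38/41
M: M0=0, M1=38/41, M2=-72/41, M3=298/41, M4=110/41, M5=0
seg 0: a=5, c=M0/2=0, d=(M1−M0)/(6·2)=19/246, b=Δ0−h0·(2M0+M1)/6=-284/123
seg 1: a=1, c=M1/2=19/41, d=(M2−M1)/(6·3)=-55/369, b=Δ1−h1·(2M1+M2)/6=-170/123
seg 2: a=-3, c=M2/2=-36/41, d=(M3−M2)/(6·1)=185/123, b=Δ2−h2·(2M2+M3)/6=-323/123
seg 3: a=-5, c=M3/2=149/41, d=(M4−M3)/(6·1)=-94/123, b=Δ3−h3·(2M3+M4)/6=16/123
seg 4: a=-2, c=M4/2=55/41, d=(M5−M4)/(6·1)=-55/123, b=Δ4−h4·(2M4+M5)/6=628/123
t_q=17/4 → seg 1, τ=9/4; S=1+-170/123·τ+19/41·τ²+-55/369·τ³=-3835/2624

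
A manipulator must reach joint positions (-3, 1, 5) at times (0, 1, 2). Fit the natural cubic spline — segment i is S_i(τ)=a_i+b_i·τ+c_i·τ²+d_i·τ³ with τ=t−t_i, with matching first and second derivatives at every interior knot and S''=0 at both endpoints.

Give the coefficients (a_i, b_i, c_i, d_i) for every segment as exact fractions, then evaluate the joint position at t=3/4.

  seg 0: a=-3 b=4 c=0 d=0
  seg 1: a=1 b=4 c=0 d=0
S(3/4) = 0

Δ: Δ0=4, Δ1=4
row 1: diag=4, rhs=0; c'=1/4, d'=0
back: M1=0
M: M0=0, M1=0, M2=0
seg 0: a=-3, c=M0/2=0, d=(M1−M0)/(6·1)=0, b=Δ0−h0·(2M0+M1)/6=4
seg 1: a=1, c=M1/2=0, d=(M2−M1)/(6·1)=0, b=Δ1−h1·(2M1+M2)/6=4
t_q=3/4 → seg 0, τ=3/4; S=-3+4·τ+0·τ²+0·τ³=0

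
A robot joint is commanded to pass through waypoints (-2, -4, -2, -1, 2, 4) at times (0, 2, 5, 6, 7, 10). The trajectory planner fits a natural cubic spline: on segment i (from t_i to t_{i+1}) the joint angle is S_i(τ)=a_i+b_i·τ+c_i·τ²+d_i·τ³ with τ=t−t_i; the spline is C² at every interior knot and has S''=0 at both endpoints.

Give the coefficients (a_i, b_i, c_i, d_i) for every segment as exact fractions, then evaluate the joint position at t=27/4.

  seg 0: a=-2 b=-2969/2121 c=0 d=212/2121
  seg 1: a=-4 b=-425/2121 c=424/707 d=-659/6363
  seg 2: a=-2 b=1276/2121 c=-235/707 d=1550/2121
  seg 3: a=-1 b=4516/2121 c=1315/707 d=-2098/2121
  seg 4: a=2 b=6112/2121 c=-783/707 d=87/707
S(27/4) = 27733/22624

Δ: Δ0=-1, Δ1=2/3, Δ2=1, Δ3=3, Δ4=2/3
row 1: diag=10, rhs=10; c'=3/10, d'=1
row 2: denom=8−3·3/10=71/10; d'=(2−3·1)/(71/10)=-10/71
row 3: denom=4−1·10/71=274/71; d'=(12−1·-10/71)/(274/71)=431/137
row 4: denom=8−1·71/274=2121/274; d'=(-14−1·431/137)/(2121/274)=-1566/707
back: M4=-1566/707
back: M3=431/137−71/274·-1566/707=2630/707
back: M2=-10/71−10/71·2630/707=-470/707
back: M1=1−3/10·-470/707=848/707
M: M0=0, M1=848/707, M2=-470/707, M3=2630/707, M4=-1566/707, M5=0
seg 0: a=-2, c=M0/2=0, d=(M1−M0)/(6·2)=212/2121, b=Δ0−h0·(2M0+M1)/6=-2969/2121
seg 1: a=-4, c=M1/2=424/707, d=(M2−M1)/(6·3)=-659/6363, b=Δ1−h1·(2M1+M2)/6=-425/2121
seg 2: a=-2, c=M2/2=-235/707, d=(M3−M2)/(6·1)=1550/2121, b=Δ2−h2·(2M2+M3)/6=1276/2121
seg 3: a=-1, c=M3/2=1315/707, d=(M4−M3)/(6·1)=-2098/2121, b=Δ3−h3·(2M3+M4)/6=4516/2121
seg 4: a=2, c=M4/2=-783/707, d=(M5−M4)/(6·3)=87/707, b=Δ4−h4·(2M4+M5)/6=6112/2121
t_q=27/4 → seg 3, τ=3/4; S=-1+4516/2121·τ+1315/707·τ²+-2098/2121·τ³=27733/22624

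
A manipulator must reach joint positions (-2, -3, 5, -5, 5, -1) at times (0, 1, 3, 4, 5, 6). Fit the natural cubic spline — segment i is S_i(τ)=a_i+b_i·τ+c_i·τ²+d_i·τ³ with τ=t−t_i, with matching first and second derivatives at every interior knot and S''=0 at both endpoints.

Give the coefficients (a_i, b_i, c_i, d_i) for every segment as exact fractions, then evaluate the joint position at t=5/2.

Δ: Δ0=-1, Δ1=4, Δ2=-10, Δ3=10, Δ4=-6
row 1: diag=6, rhs=30; c'=1/3, d'=5
row 2: denom=6−2·1/3=16/3; d'=(-84−2·5)/(16/3)=-141/8
row 3: denom=4−1·3/16=61/16; d'=(120−1·-141/8)/(61/16)=2202/61
row 4: denom=4−1·16/61=228/61; d'=(-96−1·2202/61)/(228/61)=-1343/38
back: M4=-1343/38
back: M3=2202/61−16/61·-1343/38=862/19
back: M2=-141/8−3/16·862/19=-993/38
back: M1=5−1/3·-993/38=521/38
M: M0=0, M1=521/38, M2=-993/38, M3=862/19, M4=-1343/38, M5=0
seg 0: a=-2, c=M0/2=0, d=(M1−M0)/(6·1)=521/228, b=Δ0−h0·(2M0+M1)/6=-749/228
seg 1: a=-3, c=M1/2=521/76, d=(M2−M1)/(6·2)=-757/228, b=Δ1−h1·(2M1+M2)/6=407/114
seg 2: a=5, c=M2/2=-993/76, d=(M3−M2)/(6·1)=143/12, b=Δ2−h2·(2M2+M3)/6=-1009/114
seg 3: a=-5, c=M3/2=431/19, d=(M4−M3)/(6·1)=-3067/228, b=Δ3−h3·(2M3+M4)/6=175/228
seg 4: a=5, c=M4/2=-1343/76, d=(M5−M4)/(6·1)=1343/228, b=Δ4−h4·(2M4+M5)/6=659/114
t_q=5/2 → seg 1, τ=3/2; S=-3+407/114·τ+521/76·τ²+-757/228·τ³=3997/608

  seg 0: a=-2 b=-749/228 c=0 d=521/228
  seg 1: a=-3 b=407/114 c=521/76 d=-757/228
  seg 2: a=5 b=-1009/114 c=-993/76 d=143/12
  seg 3: a=-5 b=175/228 c=431/19 d=-3067/228
  seg 4: a=5 b=659/114 c=-1343/76 d=1343/228
S(5/2) = 3997/608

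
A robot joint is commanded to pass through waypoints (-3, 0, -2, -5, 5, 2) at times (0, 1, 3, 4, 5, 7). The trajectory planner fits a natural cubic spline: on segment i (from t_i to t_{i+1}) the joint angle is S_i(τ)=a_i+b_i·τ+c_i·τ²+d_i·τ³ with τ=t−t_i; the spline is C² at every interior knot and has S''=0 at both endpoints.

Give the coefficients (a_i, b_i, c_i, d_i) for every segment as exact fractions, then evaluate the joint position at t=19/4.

Δ: Δ0=3, Δ1=-1, Δ2=-3, Δ3=10, Δ4=-3/2
row 1: diag=6, rhs=-24; c'=1/3, d'=-4
row 2: denom=6−2·1/3=16/3; d'=(-12−2·-4)/(16/3)=-3/4
row 3: denom=4−1·3/16=61/16; d'=(78−1·-3/4)/(61/16)=1260/61
row 4: denom=6−1·16/61=350/61; d'=(-69−1·1260/61)/(350/61)=-5469/350
back: M4=-5469/350
back: M3=1260/61−16/61·-5469/350=4332/175
back: M2=-3/4−3/16·4332/175=-1887/350
back: M1=-4−1/3·-1887/350=-771/350
M: M0=0, M1=-771/350, M2=-1887/350, M3=4332/175, M4=-5469/350, M5=0
seg 0: a=-3, c=M0/2=0, d=(M1−M0)/(6·1)=-257/700, b=Δ0−h0·(2M0+M1)/6=2357/700
seg 1: a=0, c=M1/2=-771/700, d=(M2−M1)/(6·2)=-93/350, b=Δ1−h1·(2M1+M2)/6=793/350
seg 2: a=-2, c=M2/2=-1887/700, d=(M3−M2)/(6·1)=3517/700, b=Δ2−h2·(2M2+M3)/6=-373/70
seg 3: a=-5, c=M3/2=2166/175, d=(M4−M3)/(6·1)=-673/100, b=Δ3−h3·(2M3+M4)/6=3047/700
seg 4: a=5, c=M4/2=-5469/700, d=(M5−M4)/(6·2)=1823/1400, b=Δ4−h4·(2M4+M5)/6=3121/350
t_q=19/4 → seg 3, τ=3/4; S=-5+3047/700·τ+2166/175·τ²+-673/100·τ³=106963/44800

  seg 0: a=-3 b=2357/700 c=0 d=-257/700
  seg 1: a=0 b=793/350 c=-771/700 d=-93/350
  seg 2: a=-2 b=-373/70 c=-1887/700 d=3517/700
  seg 3: a=-5 b=3047/700 c=2166/175 d=-673/100
  seg 4: a=5 b=3121/350 c=-5469/700 d=1823/1400
S(19/4) = 106963/44800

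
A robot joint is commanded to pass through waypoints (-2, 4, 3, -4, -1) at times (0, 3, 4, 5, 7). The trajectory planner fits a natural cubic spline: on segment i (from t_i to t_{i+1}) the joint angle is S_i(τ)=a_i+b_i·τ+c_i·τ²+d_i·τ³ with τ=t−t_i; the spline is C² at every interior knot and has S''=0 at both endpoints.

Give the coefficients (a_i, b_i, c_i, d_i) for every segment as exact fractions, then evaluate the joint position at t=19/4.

  seg 0: a=-2 b=859/356 c=0 d=-49/1068
  seg 1: a=4 b=209/178 c=-147/356 d=-627/356
  seg 2: a=3 b=-1757/356 c=-507/89 d=1293/356
  seg 3: a=-4 b=-967/178 c=1851/356 d=-617/712
S(19/4) = -54081/22784

Δ: Δ0=2, Δ1=-1, Δ2=-7, Δ3=3/2
row 1: diag=8, rhs=-18; c'=1/8, d'=-9/4
row 2: denom=4−1·1/8=31/8; d'=(-36−1·-9/4)/(31/8)=-270/31
row 3: denom=6−1·8/31=178/31; d'=(51−1·-270/31)/(178/31)=1851/178
back: M3=1851/178
back: M2=-270/31−8/31·1851/178=-1014/89
back: M1=-9/4−1/8·-1014/89=-147/178
M: M0=0, M1=-147/178, M2=-1014/89, M3=1851/178, M4=0
seg 0: a=-2, c=M0/2=0, d=(M1−M0)/(6·3)=-49/1068, b=Δ0−h0·(2M0+M1)/6=859/356
seg 1: a=4, c=M1/2=-147/356, d=(M2−M1)/(6·1)=-627/356, b=Δ1−h1·(2M1+M2)/6=209/178
seg 2: a=3, c=M2/2=-507/89, d=(M3−M2)/(6·1)=1293/356, b=Δ2−h2·(2M2+M3)/6=-1757/356
seg 3: a=-4, c=M3/2=1851/356, d=(M4−M3)/(6·2)=-617/712, b=Δ3−h3·(2M3+M4)/6=-967/178
t_q=19/4 → seg 2, τ=3/4; S=3+-1757/356·τ+-507/89·τ²+1293/356·τ³=-54081/22784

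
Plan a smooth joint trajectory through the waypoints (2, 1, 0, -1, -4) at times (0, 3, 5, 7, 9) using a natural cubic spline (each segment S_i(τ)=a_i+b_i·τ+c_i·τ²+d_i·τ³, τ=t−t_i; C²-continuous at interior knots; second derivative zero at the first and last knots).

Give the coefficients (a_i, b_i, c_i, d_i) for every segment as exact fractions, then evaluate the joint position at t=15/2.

  seg 0: a=2 b=-221/852 c=0 d=-7/852
  seg 1: a=1 b=-205/426 c=-21/284 d=55/1704
  seg 2: a=0 b=-83/213 c=17/142 d=-149/1704
  seg 3: a=-1 b=-409/426 c=-115/284 d=115/1704
S(15/2) = -7147/4544

Δ: Δ0=-1/3, Δ1=-1/2, Δ2=-1/2, Δ3=-3/2
row 1: diag=10, rhs=-1; c'=1/5, d'=-1/10
row 2: denom=8−2·1/5=38/5; d'=(0−2·-1/10)/(38/5)=1/38
row 3: denom=8−2·5/19=142/19; d'=(-6−2·1/38)/(142/19)=-115/142
back: M3=-115/142
back: M2=1/38−5/19·-115/142=17/71
back: M1=-1/10−1/5·17/71=-21/142
M: M0=0, M1=-21/142, M2=17/71, M3=-115/142, M4=0
seg 0: a=2, c=M0/2=0, d=(M1−M0)/(6·3)=-7/852, b=Δ0−h0·(2M0+M1)/6=-221/852
seg 1: a=1, c=M1/2=-21/284, d=(M2−M1)/(6·2)=55/1704, b=Δ1−h1·(2M1+M2)/6=-205/426
seg 2: a=0, c=M2/2=17/142, d=(M3−M2)/(6·2)=-149/1704, b=Δ2−h2·(2M2+M3)/6=-83/213
seg 3: a=-1, c=M3/2=-115/284, d=(M4−M3)/(6·2)=115/1704, b=Δ3−h3·(2M3+M4)/6=-409/426
t_q=15/2 → seg 3, τ=1/2; S=-1+-409/426·τ+-115/284·τ²+115/1704·τ³=-7147/4544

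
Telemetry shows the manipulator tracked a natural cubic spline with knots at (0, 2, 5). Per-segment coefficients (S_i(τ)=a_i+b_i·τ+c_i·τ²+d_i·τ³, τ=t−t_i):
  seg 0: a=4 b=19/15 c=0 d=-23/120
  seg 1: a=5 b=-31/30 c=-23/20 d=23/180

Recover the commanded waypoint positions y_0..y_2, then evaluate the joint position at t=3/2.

y_0 = S_0(0) = a_0 = 4
y_1 = S_1(0) = a_1 = 5
y_2 = S_1(3) = -5
t_q=3/2 is in segment 0 (τ=3/2); S_0(τ)=1681/320

y_0=4 y_1=5 y_2=-5
S(3/2) = 1681/320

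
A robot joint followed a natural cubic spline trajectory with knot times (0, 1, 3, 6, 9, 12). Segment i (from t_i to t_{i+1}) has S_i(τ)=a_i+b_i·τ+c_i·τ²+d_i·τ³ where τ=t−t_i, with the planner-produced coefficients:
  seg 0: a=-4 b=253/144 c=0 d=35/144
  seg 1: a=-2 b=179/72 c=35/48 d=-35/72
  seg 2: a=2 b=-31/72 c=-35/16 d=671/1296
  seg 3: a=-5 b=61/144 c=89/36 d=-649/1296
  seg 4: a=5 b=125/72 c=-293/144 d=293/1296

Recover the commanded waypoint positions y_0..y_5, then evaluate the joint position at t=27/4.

y_0=-4 y_1=-2 y_2=2 y_3=-5 y_4=5 y_5=-2
S(27/4) = -3587/1024

y_0 = S_0(0) = a_0 = -4
y_1 = S_1(0) = a_1 = -2
y_2 = S_2(0) = a_2 = 2
y_3 = S_3(0) = a_3 = -5
y_4 = S_4(0) = a_4 = 5
y_5 = S_4(3) = -2
t_q=27/4 is in segment 3 (τ=3/4); S_3(τ)=-3587/1024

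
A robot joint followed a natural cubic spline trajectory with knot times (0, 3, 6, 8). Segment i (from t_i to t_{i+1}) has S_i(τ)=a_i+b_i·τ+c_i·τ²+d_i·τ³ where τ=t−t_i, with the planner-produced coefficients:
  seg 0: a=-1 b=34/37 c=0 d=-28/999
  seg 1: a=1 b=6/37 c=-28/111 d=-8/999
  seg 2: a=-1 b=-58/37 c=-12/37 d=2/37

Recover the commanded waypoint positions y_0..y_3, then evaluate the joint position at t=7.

y_0=-1 y_1=1 y_2=-1 y_3=-5
S(7) = -105/37

y_0 = S_0(0) = a_0 = -1
y_1 = S_1(0) = a_1 = 1
y_2 = S_2(0) = a_2 = -1
y_3 = S_2(2) = -5
t_q=7 is in segment 2 (τ=1); S_2(τ)=-105/37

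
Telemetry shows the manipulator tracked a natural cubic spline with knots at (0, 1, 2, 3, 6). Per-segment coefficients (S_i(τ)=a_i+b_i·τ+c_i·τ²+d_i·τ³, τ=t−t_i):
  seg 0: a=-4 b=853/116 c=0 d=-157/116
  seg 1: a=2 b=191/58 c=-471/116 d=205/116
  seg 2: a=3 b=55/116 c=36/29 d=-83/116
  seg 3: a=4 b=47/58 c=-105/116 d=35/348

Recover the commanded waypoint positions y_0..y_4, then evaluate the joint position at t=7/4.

y_0=-4 y_1=2 y_2=3 y_3=4 y_4=1
S(7/4) = 21763/7424

y_0 = S_0(0) = a_0 = -4
y_1 = S_1(0) = a_1 = 2
y_2 = S_2(0) = a_2 = 3
y_3 = S_3(0) = a_3 = 4
y_4 = S_3(3) = 1
t_q=7/4 is in segment 1 (τ=3/4); S_1(τ)=21763/7424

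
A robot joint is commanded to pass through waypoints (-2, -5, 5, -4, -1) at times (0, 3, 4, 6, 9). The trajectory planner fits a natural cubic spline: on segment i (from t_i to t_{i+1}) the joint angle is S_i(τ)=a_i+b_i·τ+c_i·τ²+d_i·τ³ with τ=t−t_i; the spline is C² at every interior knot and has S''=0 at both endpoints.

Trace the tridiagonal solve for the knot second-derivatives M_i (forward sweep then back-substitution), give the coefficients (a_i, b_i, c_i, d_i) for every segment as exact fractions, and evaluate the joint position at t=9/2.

  seg 0: a=-2 b=-459/73 c=0 d=386/657
  seg 1: a=-5 b=699/73 c=386/73 d=-355/73
  seg 2: a=5 b=406/73 c=-679/73 d=1247/584
  seg 3: a=-4 b=-879/146 c=1025/292 d=-1025/2628
S(9/2) = 26735/4672

Δ: Δ0=-1, Δ1=10, Δ2=-9/2, Δ3=1
row 1: diag=8, rhs=66; c'=1/8, d'=33/4
row 2: denom=6−1·1/8=47/8; d'=(-87−1·33/4)/(47/8)=-762/47
row 3: denom=10−2·16/47=438/47; d'=(33−2·-762/47)/(438/47)=1025/146
back: M3=1025/146
back: M2=-762/47−16/47·1025/146=-1358/73
back: M1=33/4−1/8·-1358/73=772/73
M: M0=0, M1=772/73, M2=-1358/73, M3=1025/146, M4=0
seg 0: a=-2, c=M0/2=0, d=(M1−M0)/(6·3)=386/657, b=Δ0−h0·(2M0+M1)/6=-459/73
seg 1: a=-5, c=M1/2=386/73, d=(M2−M1)/(6·1)=-355/73, b=Δ1−h1·(2M1+M2)/6=699/73
seg 2: a=5, c=M2/2=-679/73, d=(M3−M2)/(6·2)=1247/584, b=Δ2−h2·(2M2+M3)/6=406/73
seg 3: a=-4, c=M3/2=1025/292, d=(M4−M3)/(6·3)=-1025/2628, b=Δ3−h3·(2M3+M4)/6=-879/146
t_q=9/2 → seg 2, τ=1/2; S=5+406/73·τ+-679/73·τ²+1247/584·τ³=26735/4672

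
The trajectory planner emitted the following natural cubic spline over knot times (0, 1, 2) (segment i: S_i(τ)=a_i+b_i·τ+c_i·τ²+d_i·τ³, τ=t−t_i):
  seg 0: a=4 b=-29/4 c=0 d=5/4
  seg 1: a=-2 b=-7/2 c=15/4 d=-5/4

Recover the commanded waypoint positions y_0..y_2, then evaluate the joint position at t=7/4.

y_0=4 y_1=-2 y_2=-3
S(7/4) = -779/256

y_0 = S_0(0) = a_0 = 4
y_1 = S_1(0) = a_1 = -2
y_2 = S_1(1) = -3
t_q=7/4 is in segment 1 (τ=3/4); S_1(τ)=-779/256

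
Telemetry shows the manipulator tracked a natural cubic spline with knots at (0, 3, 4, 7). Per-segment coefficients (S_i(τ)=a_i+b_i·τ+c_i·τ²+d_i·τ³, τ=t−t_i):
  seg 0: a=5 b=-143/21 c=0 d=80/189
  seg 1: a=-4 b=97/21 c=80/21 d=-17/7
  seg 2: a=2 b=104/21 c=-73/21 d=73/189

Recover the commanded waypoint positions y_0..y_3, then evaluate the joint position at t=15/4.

y_0 = S_0(0) = a_0 = 5
y_1 = S_1(0) = a_1 = -4
y_2 = S_2(0) = a_2 = 2
y_3 = S_2(3) = -4
t_q=15/4 is in segment 1 (τ=3/4); S_1(τ)=261/448

y_0=5 y_1=-4 y_2=2 y_3=-4
S(15/4) = 261/448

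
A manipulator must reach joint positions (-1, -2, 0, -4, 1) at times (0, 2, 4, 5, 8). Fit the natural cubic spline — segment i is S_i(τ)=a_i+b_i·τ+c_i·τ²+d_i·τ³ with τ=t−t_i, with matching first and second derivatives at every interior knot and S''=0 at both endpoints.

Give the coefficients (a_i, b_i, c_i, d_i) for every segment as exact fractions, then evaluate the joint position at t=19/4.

Δ: Δ0=-1/2, Δ1=1, Δ2=-4, Δ3=5/3
row 1: diag=8, rhs=9; c'=1/4, d'=9/8
row 2: denom=6−2·1/4=11/2; d'=(-30−2·9/8)/(11/2)=-129/22
row 3: denom=8−1·2/11=86/11; d'=(34−1·-129/22)/(86/11)=877/172
back: M3=877/172
back: M2=-129/22−2/11·877/172=-292/43
back: M1=9/8−1/4·-292/43=971/344
M: M0=0, M1=971/344, M2=-292/43, M3=877/172, M4=0
seg 0: a=-1, c=M0/2=0, d=(M1−M0)/(6·2)=971/4128, b=Δ0−h0·(2M0+M1)/6=-1487/1032
seg 1: a=-2, c=M1/2=971/688, d=(M2−M1)/(6·2)=-3307/4128, b=Δ1−h1·(2M1+M2)/6=713/516
seg 2: a=0, c=M2/2=-146/43, d=(M3−M2)/(6·1)=2045/1032, b=Δ2−h2·(2M2+M3)/6=-2669/1032
seg 3: a=-4, c=M3/2=877/344, d=(M4−M3)/(6·3)=-877/3096, b=Δ3−h3·(2M3+M4)/6=-1771/516
t_q=19/4 → seg 2, τ=3/4; S=0+-2669/1032·τ+-146/43·τ²+2045/1032·τ³=-66347/22016

  seg 0: a=-1 b=-1487/1032 c=0 d=971/4128
  seg 1: a=-2 b=713/516 c=971/688 d=-3307/4128
  seg 2: a=0 b=-2669/1032 c=-146/43 d=2045/1032
  seg 3: a=-4 b=-1771/516 c=877/344 d=-877/3096
S(19/4) = -66347/22016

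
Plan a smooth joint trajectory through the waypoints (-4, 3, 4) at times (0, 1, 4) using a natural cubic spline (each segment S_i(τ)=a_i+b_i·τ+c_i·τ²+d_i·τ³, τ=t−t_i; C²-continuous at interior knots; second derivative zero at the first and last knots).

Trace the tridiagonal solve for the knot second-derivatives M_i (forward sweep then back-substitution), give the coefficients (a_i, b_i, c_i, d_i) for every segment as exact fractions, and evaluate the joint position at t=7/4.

  seg 0: a=-4 b=47/6 c=0 d=-5/6
  seg 1: a=3 b=16/3 c=-5/2 d=5/18
S(7/4) = 731/128

Δ: Δ0=7, Δ1=1/3
row 1: diag=8, rhs=-40; c'=3/8, d'=-5
back: M1=-5
M: M0=0, M1=-5, M2=0
seg 0: a=-4, c=M0/2=0, d=(M1−M0)/(6·1)=-5/6, b=Δ0−h0·(2M0+M1)/6=47/6
seg 1: a=3, c=M1/2=-5/2, d=(M2−M1)/(6·3)=5/18, b=Δ1−h1·(2M1+M2)/6=16/3
t_q=7/4 → seg 1, τ=3/4; S=3+16/3·τ+-5/2·τ²+5/18·τ³=731/128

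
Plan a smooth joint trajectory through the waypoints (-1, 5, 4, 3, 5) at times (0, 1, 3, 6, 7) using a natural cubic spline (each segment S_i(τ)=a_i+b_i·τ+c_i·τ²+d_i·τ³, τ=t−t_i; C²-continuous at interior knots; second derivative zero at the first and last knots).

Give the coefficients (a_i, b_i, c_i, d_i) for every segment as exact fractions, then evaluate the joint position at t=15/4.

Δ: Δ0=6, Δ1=-1/2, Δ2=-1/3, Δ3=2
row 1: diag=6, rhs=-39; c'=1/3, d'=-13/2
row 2: denom=10−2·1/3=28/3; d'=(1−2·-13/2)/(28/3)=3/2
row 3: denom=8−3·9/28=197/28; d'=(14−3·3/2)/(197/28)=266/197
back: M3=266/197
back: M2=3/2−9/28·266/197=210/197
back: M1=-13/2−1/3·210/197=-2701/394
M: M0=0, M1=-2701/394, M2=210/197, M3=266/197, M4=0
seg 0: a=-1, c=M0/2=0, d=(M1−M0)/(6·1)=-2701/2364, b=Δ0−h0·(2M0+M1)/6=16885/2364
seg 1: a=5, c=M1/2=-2701/788, d=(M2−M1)/(6·2)=3121/4728, b=Δ1−h1·(2M1+M2)/6=4391/1182
seg 2: a=4, c=M2/2=105/197, d=(M3−M2)/(6·3)=28/1773, b=Δ2−h2·(2M2+M3)/6=-1226/591
seg 3: a=3, c=M3/2=133/197, d=(M4−M3)/(6·1)=-133/591, b=Δ3−h3·(2M3+M4)/6=916/591
t_q=15/4 → seg 2, τ=3/4; S=4+-1226/591·τ+105/197·τ²+28/1773·τ³=4335/1576

  seg 0: a=-1 b=16885/2364 c=0 d=-2701/2364
  seg 1: a=5 b=4391/1182 c=-2701/788 d=3121/4728
  seg 2: a=4 b=-1226/591 c=105/197 d=28/1773
  seg 3: a=3 b=916/591 c=133/197 d=-133/591
S(15/4) = 4335/1576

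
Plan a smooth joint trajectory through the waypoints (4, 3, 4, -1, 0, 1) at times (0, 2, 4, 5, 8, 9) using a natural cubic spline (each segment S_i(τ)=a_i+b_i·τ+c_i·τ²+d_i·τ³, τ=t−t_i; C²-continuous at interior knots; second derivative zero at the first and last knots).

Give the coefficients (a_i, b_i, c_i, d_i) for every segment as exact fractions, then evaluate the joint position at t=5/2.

Δ: Δ0=-1/2, Δ1=1/2, Δ2=-5, Δ3=1/3, Δ4=1
row 1: diag=8, rhs=6; c'=1/4, d'=3/4
row 2: denom=6−2·1/4=11/2; d'=(-33−2·3/4)/(11/2)=-69/11
row 3: denom=8−1·2/11=86/11; d'=(32−1·-69/11)/(86/11)=421/86
row 4: denom=8−3·33/86=589/86; d'=(4−3·421/86)/(589/86)=-919/589
back: M4=-919/589
back: M3=421/86−33/86·-919/589=3236/589
back: M2=-69/11−2/11·3236/589=-4283/589
back: M1=3/4−1/4·-4283/589=3025/1178
M: M0=0, M1=3025/1178, M2=-4283/589, M3=3236/589, M4=-919/589, M5=0
seg 0: a=4, c=M0/2=0, d=(M1−M0)/(6·2)=3025/14136, b=Δ0−h0·(2M0+M1)/6=-2396/1767
seg 1: a=3, c=M1/2=3025/2356, d=(M2−M1)/(6·2)=-11591/14136, b=Δ1−h1·(2M1+M2)/6=4283/3534
seg 2: a=4, c=M2/2=-4283/1178, d=(M3−M2)/(6·1)=7519/3534, b=Δ2−h2·(2M2+M3)/6=-6170/1767
seg 3: a=-1, c=M3/2=1618/589, d=(M4−M3)/(6·3)=-1385/3534, b=Δ3−h3·(2M3+M4)/6=-15481/3534
seg 4: a=0, c=M4/2=-919/1178, d=(M5−M4)/(6·1)=919/3534, b=Δ4−h4·(2M4+M5)/6=2686/1767
t_q=5/2 → seg 1, τ=1/2; S=3+4283/3534·τ+3025/2356·τ²+-11591/14136·τ³=144167/37696

  seg 0: a=4 b=-2396/1767 c=0 d=3025/14136
  seg 1: a=3 b=4283/3534 c=3025/2356 d=-11591/14136
  seg 2: a=4 b=-6170/1767 c=-4283/1178 d=7519/3534
  seg 3: a=-1 b=-15481/3534 c=1618/589 d=-1385/3534
  seg 4: a=0 b=2686/1767 c=-919/1178 d=919/3534
S(5/2) = 144167/37696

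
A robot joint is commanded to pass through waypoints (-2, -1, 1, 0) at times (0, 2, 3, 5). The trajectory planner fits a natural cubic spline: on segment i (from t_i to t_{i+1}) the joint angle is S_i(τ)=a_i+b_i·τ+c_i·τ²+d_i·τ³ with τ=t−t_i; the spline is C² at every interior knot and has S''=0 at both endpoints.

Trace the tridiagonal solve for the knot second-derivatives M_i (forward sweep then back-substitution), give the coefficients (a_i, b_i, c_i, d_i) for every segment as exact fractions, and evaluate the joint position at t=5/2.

  seg 0: a=-2 b=-11/70 c=0 d=23/140
  seg 1: a=-1 b=127/70 c=69/70 d=-4/5
  seg 2: a=1 b=97/70 c=-99/70 d=33/140
S(5/2) = 3/56

Δ: Δ0=1/2, Δ1=2, Δ2=-1/2
row 1: diag=6, rhs=9; c'=1/6, d'=3/2
row 2: denom=6−1·1/6=35/6; d'=(-15−1·3/2)/(35/6)=-99/35
back: M2=-99/35
back: M1=3/2−1/6·-99/35=69/35
M: M0=0, M1=69/35, M2=-99/35, M3=0
seg 0: a=-2, c=M0/2=0, d=(M1−M0)/(6·2)=23/140, b=Δ0−h0·(2M0+M1)/6=-11/70
seg 1: a=-1, c=M1/2=69/70, d=(M2−M1)/(6·1)=-4/5, b=Δ1−h1·(2M1+M2)/6=127/70
seg 2: a=1, c=M2/2=-99/70, d=(M3−M2)/(6·2)=33/140, b=Δ2−h2·(2M2+M3)/6=97/70
t_q=5/2 → seg 1, τ=1/2; S=-1+127/70·τ+69/70·τ²+-4/5·τ³=3/56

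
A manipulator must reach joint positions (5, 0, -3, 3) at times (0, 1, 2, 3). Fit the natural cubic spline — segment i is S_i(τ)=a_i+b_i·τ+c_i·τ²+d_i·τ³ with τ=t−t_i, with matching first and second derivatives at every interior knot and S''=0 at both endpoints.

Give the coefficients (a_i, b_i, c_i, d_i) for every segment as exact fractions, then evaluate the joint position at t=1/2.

  seg 0: a=5 b=-74/15 c=0 d=-1/15
  seg 1: a=0 b=-77/15 c=-1/5 d=7/3
  seg 2: a=-3 b=22/15 c=34/5 d=-34/15
S(1/2) = 101/40

Δ: Δ0=-5, Δ1=-3, Δ2=6
row 1: diag=4, rhs=12; c'=1/4, d'=3
row 2: denom=4−1·1/4=15/4; d'=(54−1·3)/(15/4)=68/5
back: M2=68/5
back: M1=3−1/4·68/5=-2/5
M: M0=0, M1=-2/5, M2=68/5, M3=0
seg 0: a=5, c=M0/2=0, d=(M1−M0)/(6·1)=-1/15, b=Δ0−h0·(2M0+M1)/6=-74/15
seg 1: a=0, c=M1/2=-1/5, d=(M2−M1)/(6·1)=7/3, b=Δ1−h1·(2M1+M2)/6=-77/15
seg 2: a=-3, c=M2/2=34/5, d=(M3−M2)/(6·1)=-34/15, b=Δ2−h2·(2M2+M3)/6=22/15
t_q=1/2 → seg 0, τ=1/2; S=5+-74/15·τ+0·τ²+-1/15·τ³=101/40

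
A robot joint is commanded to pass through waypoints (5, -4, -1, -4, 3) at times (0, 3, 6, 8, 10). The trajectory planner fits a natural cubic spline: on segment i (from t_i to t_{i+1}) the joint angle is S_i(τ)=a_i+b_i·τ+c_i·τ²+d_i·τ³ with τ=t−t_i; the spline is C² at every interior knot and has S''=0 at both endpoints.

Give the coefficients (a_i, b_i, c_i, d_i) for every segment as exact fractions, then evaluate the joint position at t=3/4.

Δ: Δ0=-3, Δ1=1, Δ2=-3/2, Δ3=7/2
row 1: diag=12, rhs=24; c'=1/4, d'=2
row 2: denom=10−3·1/4=37/4; d'=(-15−3·2)/(37/4)=-84/37
row 3: denom=8−2·8/37=280/37; d'=(30−2·-84/37)/(280/37)=639/140
back: M3=639/140
back: M2=-84/37−8/37·639/140=-114/35
back: M1=2−1/4·-114/35=197/70
M: M0=0, M1=197/70, M2=-114/35, M3=639/140, M4=0
seg 0: a=5, c=M0/2=0, d=(M1−M0)/(6·3)=197/1260, b=Δ0−h0·(2M0+M1)/6=-617/140
seg 1: a=-4, c=M1/2=197/140, d=(M2−M1)/(6·3)=-85/252, b=Δ1−h1·(2M1+M2)/6=-13/70
seg 2: a=-1, c=M2/2=-57/35, d=(M3−M2)/(6·2)=73/112, b=Δ2−h2·(2M2+M3)/6=-17/20
seg 3: a=-4, c=M3/2=639/280, d=(M4−M3)/(6·2)=-213/560, b=Δ3−h3·(2M3+M4)/6=16/35
t_q=3/4 → seg 0, τ=3/4; S=5+-617/140·τ+0·τ²+197/1260·τ³=3155/1792

  seg 0: a=5 b=-617/140 c=0 d=197/1260
  seg 1: a=-4 b=-13/70 c=197/140 d=-85/252
  seg 2: a=-1 b=-17/20 c=-57/35 d=73/112
  seg 3: a=-4 b=16/35 c=639/280 d=-213/560
S(3/4) = 3155/1792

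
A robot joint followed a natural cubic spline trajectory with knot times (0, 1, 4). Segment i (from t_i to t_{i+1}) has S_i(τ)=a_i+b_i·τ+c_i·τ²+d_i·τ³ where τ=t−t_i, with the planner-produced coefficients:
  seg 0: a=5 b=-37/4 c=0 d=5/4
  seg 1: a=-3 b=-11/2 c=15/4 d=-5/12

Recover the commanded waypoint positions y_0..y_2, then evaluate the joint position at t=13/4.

y_0=5 y_1=-3 y_2=3
S(13/4) = -291/256

y_0 = S_0(0) = a_0 = 5
y_1 = S_1(0) = a_1 = -3
y_2 = S_1(3) = 3
t_q=13/4 is in segment 1 (τ=9/4); S_1(τ)=-291/256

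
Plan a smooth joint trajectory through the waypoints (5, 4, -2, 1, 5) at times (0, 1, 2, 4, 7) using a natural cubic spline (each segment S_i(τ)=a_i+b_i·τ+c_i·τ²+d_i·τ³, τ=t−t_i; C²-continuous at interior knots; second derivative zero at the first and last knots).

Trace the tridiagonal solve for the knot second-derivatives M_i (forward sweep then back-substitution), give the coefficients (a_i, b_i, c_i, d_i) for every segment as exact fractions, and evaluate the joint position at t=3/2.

  seg 0: a=5 b=212/321 c=0 d=-533/321
  seg 1: a=4 b=-1387/321 c=-533/107 d=1060/321
  seg 2: a=-2 b=-1405/321 c=527/107 d=-2551/2568
  seg 3: a=1 b=2185/642 c=-443/428 d=443/3852
S(3/2) = 431/428

Δ: Δ0=-1, Δ1=-6, Δ2=3/2, Δ3=4/3
row 1: diag=4, rhs=-30; c'=1/4, d'=-15/2
row 2: denom=6−1·1/4=23/4; d'=(45−1·-15/2)/(23/4)=210/23
row 3: denom=10−2·8/23=214/23; d'=(-1−2·210/23)/(214/23)=-443/214
back: M3=-443/214
back: M2=210/23−8/23·-443/214=1054/107
back: M1=-15/2−1/4·1054/107=-1066/107
M: M0=0, M1=-1066/107, M2=1054/107, M3=-443/214, M4=0
seg 0: a=5, c=M0/2=0, d=(M1−M0)/(6·1)=-533/321, b=Δ0−h0·(2M0+M1)/6=212/321
seg 1: a=4, c=M1/2=-533/107, d=(M2−M1)/(6·1)=1060/321, b=Δ1−h1·(2M1+M2)/6=-1387/321
seg 2: a=-2, c=M2/2=527/107, d=(M3−M2)/(6·2)=-2551/2568, b=Δ2−h2·(2M2+M3)/6=-1405/321
seg 3: a=1, c=M3/2=-443/428, d=(M4−M3)/(6·3)=443/3852, b=Δ3−h3·(2M3+M4)/6=2185/642
t_q=3/2 → seg 1, τ=1/2; S=4+-1387/321·τ+-533/107·τ²+1060/321·τ³=431/428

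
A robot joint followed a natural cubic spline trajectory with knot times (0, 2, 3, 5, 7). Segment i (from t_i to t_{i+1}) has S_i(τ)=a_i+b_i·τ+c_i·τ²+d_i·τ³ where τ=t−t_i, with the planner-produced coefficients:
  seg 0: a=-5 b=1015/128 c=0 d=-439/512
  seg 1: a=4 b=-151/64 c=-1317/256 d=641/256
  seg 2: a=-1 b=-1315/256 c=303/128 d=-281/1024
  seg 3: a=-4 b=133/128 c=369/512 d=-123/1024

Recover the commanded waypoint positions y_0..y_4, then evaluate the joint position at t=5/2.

y_0 = S_0(0) = a_0 = -5
y_1 = S_1(0) = a_1 = 4
y_2 = S_2(0) = a_2 = -1
y_3 = S_3(0) = a_3 = -4
y_4 = S_3(2) = 0
t_q=5/2 is in segment 1 (τ=1/2); S_1(τ)=3783/2048

y_0=-5 y_1=4 y_2=-1 y_3=-4 y_4=0
S(5/2) = 3783/2048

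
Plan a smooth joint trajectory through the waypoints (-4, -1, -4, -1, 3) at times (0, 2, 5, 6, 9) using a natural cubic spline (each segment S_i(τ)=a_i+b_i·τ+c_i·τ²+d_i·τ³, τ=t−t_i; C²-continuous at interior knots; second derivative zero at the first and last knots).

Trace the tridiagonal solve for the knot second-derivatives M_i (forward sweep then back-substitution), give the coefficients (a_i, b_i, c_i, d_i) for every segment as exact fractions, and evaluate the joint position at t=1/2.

  seg 0: a=-4 b=677/279 c=0 d=-517/2232
  seg 1: a=-1 b=-197/558 c=-517/372 d=3931/10044
  seg 2: a=-4 b=2093/1116 c=595/279 d=-125/124
  seg 3: a=-1 b=1739/558 c=-995/1116 d=995/10044
S(1/2) = -16759/5952

Δ: Δ0=3/2, Δ1=-1, Δ2=3, Δ3=4/3
row 1: diag=10, rhs=-15; c'=3/10, d'=-3/2
row 2: denom=8−3·3/10=71/10; d'=(24−3·-3/2)/(71/10)=285/71
row 3: denom=8−1·10/71=558/71; d'=(-10−1·285/71)/(558/71)=-995/558
back: M3=-995/558
back: M2=285/71−10/71·-995/558=1190/279
back: M1=-3/2−3/10·1190/279=-517/186
M: M0=0, M1=-517/186, M2=1190/279, M3=-995/558, M4=0
seg 0: a=-4, c=M0/2=0, d=(M1−M0)/(6·2)=-517/2232, b=Δ0−h0·(2M0+M1)/6=677/279
seg 1: a=-1, c=M1/2=-517/372, d=(M2−M1)/(6·3)=3931/10044, b=Δ1−h1·(2M1+M2)/6=-197/558
seg 2: a=-4, c=M2/2=595/279, d=(M3−M2)/(6·1)=-125/124, b=Δ2−h2·(2M2+M3)/6=2093/1116
seg 3: a=-1, c=M3/2=-995/1116, d=(M4−M3)/(6·3)=995/10044, b=Δ3−h3·(2M3+M4)/6=1739/558
t_q=1/2 → seg 0, τ=1/2; S=-4+677/279·τ+0·τ²+-517/2232·τ³=-16759/5952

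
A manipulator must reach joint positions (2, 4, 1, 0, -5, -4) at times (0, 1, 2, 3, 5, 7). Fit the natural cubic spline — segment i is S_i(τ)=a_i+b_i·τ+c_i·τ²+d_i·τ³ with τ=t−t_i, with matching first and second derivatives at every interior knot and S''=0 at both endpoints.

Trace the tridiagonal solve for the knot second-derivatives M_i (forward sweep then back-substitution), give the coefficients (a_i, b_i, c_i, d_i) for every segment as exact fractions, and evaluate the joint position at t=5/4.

Δ: Δ0=2, Δ1=-3, Δ2=-1, Δ3=-5/2, Δ4=1/2
row 1: diag=4, rhs=-30; c'=1/4, d'=-15/2
row 2: denom=4−1·1/4=15/4; d'=(12−1·-15/2)/(15/4)=26/5
row 3: denom=6−1·4/15=86/15; d'=(-9−1·26/5)/(86/15)=-213/86
row 4: denom=8−2·15/43=314/43; d'=(18−2·-213/86)/(314/43)=987/314
back: M4=987/314
back: M3=-213/86−15/43·987/314=-561/157
back: M2=26/5−4/15·-561/157=966/157
back: M1=-15/2−1/4·966/157=-1419/157
M: M0=0, M1=-1419/157, M2=966/157, M3=-561/157, M4=987/314, M5=0
seg 0: a=2, c=M0/2=0, d=(M1−M0)/(6·1)=-473/314, b=Δ0−h0·(2M0+M1)/6=1101/314
seg 1: a=4, c=M1/2=-1419/314, d=(M2−M1)/(6·1)=795/314, b=Δ1−h1·(2M1+M2)/6=-159/157
seg 2: a=1, c=M2/2=483/157, d=(M3−M2)/(6·1)=-509/314, b=Δ2−h2·(2M2+M3)/6=-771/314
seg 3: a=0, c=M3/2=-561/314, d=(M4−M3)/(6·2)=703/1256, b=Δ3−h3·(2M3+M4)/6=-183/157
seg 4: a=-5, c=M4/2=987/628, d=(M5−M4)/(6·2)=-329/1256, b=Δ4−h4·(2M4+M5)/6=-501/314
t_q=5/4 → seg 1, τ=1/4; S=4+-159/157·τ+-1419/314·τ²+795/314·τ³=70415/20096

  seg 0: a=2 b=1101/314 c=0 d=-473/314
  seg 1: a=4 b=-159/157 c=-1419/314 d=795/314
  seg 2: a=1 b=-771/314 c=483/157 d=-509/314
  seg 3: a=0 b=-183/157 c=-561/314 d=703/1256
  seg 4: a=-5 b=-501/314 c=987/628 d=-329/1256
S(5/4) = 70415/20096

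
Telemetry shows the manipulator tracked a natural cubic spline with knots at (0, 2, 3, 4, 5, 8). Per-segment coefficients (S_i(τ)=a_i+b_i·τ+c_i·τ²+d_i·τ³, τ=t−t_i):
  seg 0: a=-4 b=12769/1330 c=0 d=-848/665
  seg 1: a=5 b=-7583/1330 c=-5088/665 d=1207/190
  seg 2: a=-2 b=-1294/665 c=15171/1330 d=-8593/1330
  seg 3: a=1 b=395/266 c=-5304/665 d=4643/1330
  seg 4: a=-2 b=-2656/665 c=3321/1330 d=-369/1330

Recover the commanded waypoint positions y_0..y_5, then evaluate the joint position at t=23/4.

y_0=-4 y_1=5 y_2=-2 y_3=1 y_4=-2 y_5=1
S(23/4) = -45089/12160

y_0 = S_0(0) = a_0 = -4
y_1 = S_1(0) = a_1 = 5
y_2 = S_2(0) = a_2 = -2
y_3 = S_3(0) = a_3 = 1
y_4 = S_4(0) = a_4 = -2
y_5 = S_4(3) = 1
t_q=23/4 is in segment 4 (τ=3/4); S_4(τ)=-45089/12160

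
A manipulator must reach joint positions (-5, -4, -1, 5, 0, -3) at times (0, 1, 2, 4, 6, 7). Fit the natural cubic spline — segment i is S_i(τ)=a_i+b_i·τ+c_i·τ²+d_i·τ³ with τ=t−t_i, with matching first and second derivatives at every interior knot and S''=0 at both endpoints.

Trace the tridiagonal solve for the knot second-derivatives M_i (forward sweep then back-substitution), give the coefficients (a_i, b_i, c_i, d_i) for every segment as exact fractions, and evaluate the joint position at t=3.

Δ: Δ0=1, Δ1=3, Δ2=3, Δ3=-5/2, Δ4=-3
row 1: diag=4, rhs=12; c'=1/4, d'=3
row 2: denom=6−1·1/4=23/4; d'=(0−1·3)/(23/4)=-12/23
row 3: denom=8−2·8/23=168/23; d'=(-33−2·-12/23)/(168/23)=-35/8
row 4: denom=6−2·23/84=229/42; d'=(-3−2·-35/8)/(229/42)=483/458
back: M4=483/458
back: M3=-35/8−23/84·483/458=-1068/229
back: M2=-12/23−8/23·-1068/229=252/229
back: M1=3−1/4·252/229=624/229
M: M0=0, M1=624/229, M2=252/229, M3=-1068/229, M4=483/458, M5=0
seg 0: a=-5, c=M0/2=0, d=(M1−M0)/(6·1)=104/229, b=Δ0−h0·(2M0+M1)/6=125/229
seg 1: a=-4, c=M1/2=312/229, d=(M2−M1)/(6·1)=-62/229, b=Δ1−h1·(2M1+M2)/6=437/229
seg 2: a=-1, c=M2/2=126/229, d=(M3−M2)/(6·2)=-110/229, b=Δ2−h2·(2M2+M3)/6=875/229
seg 3: a=5, c=M3/2=-534/229, d=(M4−M3)/(6·2)=873/1832, b=Δ3−h3·(2M3+M4)/6=59/229
seg 4: a=0, c=M4/2=483/916, d=(M5−M4)/(6·1)=-161/916, b=Δ4−h4·(2M4+M5)/6=-1535/458
t_q=3 → seg 2, τ=1; S=-1+875/229·τ+126/229·τ²+-110/229·τ³=662/229

  seg 0: a=-5 b=125/229 c=0 d=104/229
  seg 1: a=-4 b=437/229 c=312/229 d=-62/229
  seg 2: a=-1 b=875/229 c=126/229 d=-110/229
  seg 3: a=5 b=59/229 c=-534/229 d=873/1832
  seg 4: a=0 b=-1535/458 c=483/916 d=-161/916
S(3) = 662/229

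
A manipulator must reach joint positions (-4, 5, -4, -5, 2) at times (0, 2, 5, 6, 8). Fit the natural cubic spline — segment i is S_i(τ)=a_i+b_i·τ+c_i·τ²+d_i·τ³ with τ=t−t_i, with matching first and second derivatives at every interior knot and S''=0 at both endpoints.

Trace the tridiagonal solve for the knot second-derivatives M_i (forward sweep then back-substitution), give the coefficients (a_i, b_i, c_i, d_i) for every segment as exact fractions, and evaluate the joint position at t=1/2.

  seg 0: a=-4 b=1311/208 c=0 d=-375/832
  seg 1: a=5 b=93/104 c=-1125/416 d=15/32
  seg 2: a=-4 b=-1113/416 c=315/208 d=67/416
  seg 3: a=-5 b=87/104 c=831/416 d=-277/832
S(1/2) = -6023/6656

Δ: Δ0=9/2, Δ1=-3, Δ2=-1, Δ3=7/2
row 1: diag=10, rhs=-45; c'=3/10, d'=-9/2
row 2: denom=8−3·3/10=71/10; d'=(12−3·-9/2)/(71/10)=255/71
row 3: denom=6−1·10/71=416/71; d'=(27−1·255/71)/(416/71)=831/208
back: M3=831/208
back: M2=255/71−10/71·831/208=315/104
back: M1=-9/2−3/10·315/104=-1125/208
M: M0=0, M1=-1125/208, M2=315/104, M3=831/208, M4=0
seg 0: a=-4, c=M0/2=0, d=(M1−M0)/(6·2)=-375/832, b=Δ0−h0·(2M0+M1)/6=1311/208
seg 1: a=5, c=M1/2=-1125/416, d=(M2−M1)/(6·3)=15/32, b=Δ1−h1·(2M1+M2)/6=93/104
seg 2: a=-4, c=M2/2=315/208, d=(M3−M2)/(6·1)=67/416, b=Δ2−h2·(2M2+M3)/6=-1113/416
seg 3: a=-5, c=M3/2=831/416, d=(M4−M3)/(6·2)=-277/832, b=Δ3−h3·(2M3+M4)/6=87/104
t_q=1/2 → seg 0, τ=1/2; S=-4+1311/208·τ+0·τ²+-375/832·τ³=-6023/6656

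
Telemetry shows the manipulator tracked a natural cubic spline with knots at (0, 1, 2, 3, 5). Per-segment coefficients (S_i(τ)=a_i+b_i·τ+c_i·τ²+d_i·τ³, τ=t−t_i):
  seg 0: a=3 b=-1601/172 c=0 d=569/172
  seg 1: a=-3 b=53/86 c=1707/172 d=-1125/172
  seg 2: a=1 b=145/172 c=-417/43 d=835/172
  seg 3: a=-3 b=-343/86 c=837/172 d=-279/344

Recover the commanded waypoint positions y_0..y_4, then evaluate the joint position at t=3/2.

y_0=3 y_1=-3 y_2=1 y_3=-3 y_4=2
S(3/2) = -1415/1376

y_0 = S_0(0) = a_0 = 3
y_1 = S_1(0) = a_1 = -3
y_2 = S_2(0) = a_2 = 1
y_3 = S_3(0) = a_3 = -3
y_4 = S_3(2) = 2
t_q=3/2 is in segment 1 (τ=1/2); S_1(τ)=-1415/1376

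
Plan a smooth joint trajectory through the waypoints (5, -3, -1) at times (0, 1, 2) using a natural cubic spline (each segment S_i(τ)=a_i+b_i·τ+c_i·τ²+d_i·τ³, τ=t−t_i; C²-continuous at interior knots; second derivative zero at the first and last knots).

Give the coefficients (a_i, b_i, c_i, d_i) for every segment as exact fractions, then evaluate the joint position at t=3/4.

  seg 0: a=5 b=-21/2 c=0 d=5/2
  seg 1: a=-3 b=-3 c=15/2 d=-5/2
S(3/4) = -233/128

Δ: Δ0=-8, Δ1=2
row 1: diag=4, rhs=60; c'=1/4, d'=15
back: M1=15
M: M0=0, M1=15, M2=0
seg 0: a=5, c=M0/2=0, d=(M1−M0)/(6·1)=5/2, b=Δ0−h0·(2M0+M1)/6=-21/2
seg 1: a=-3, c=M1/2=15/2, d=(M2−M1)/(6·1)=-5/2, b=Δ1−h1·(2M1+M2)/6=-3
t_q=3/4 → seg 0, τ=3/4; S=5+-21/2·τ+0·τ²+5/2·τ³=-233/128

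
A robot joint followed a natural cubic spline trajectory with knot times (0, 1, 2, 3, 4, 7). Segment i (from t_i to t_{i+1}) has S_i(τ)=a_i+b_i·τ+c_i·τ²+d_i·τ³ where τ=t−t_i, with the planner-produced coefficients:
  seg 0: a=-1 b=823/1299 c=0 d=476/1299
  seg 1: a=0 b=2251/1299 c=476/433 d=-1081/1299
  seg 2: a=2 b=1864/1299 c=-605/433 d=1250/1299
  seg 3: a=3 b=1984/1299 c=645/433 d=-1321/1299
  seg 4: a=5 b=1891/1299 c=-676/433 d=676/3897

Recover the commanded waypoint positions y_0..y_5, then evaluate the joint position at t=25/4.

y_0=-1 y_1=0 y_2=2 y_3=3 y_4=5 y_5=0
S(25/4) = 16265/6928

y_0 = S_0(0) = a_0 = -1
y_1 = S_1(0) = a_1 = 0
y_2 = S_2(0) = a_2 = 2
y_3 = S_3(0) = a_3 = 3
y_4 = S_4(0) = a_4 = 5
y_5 = S_4(3) = 0
t_q=25/4 is in segment 4 (τ=9/4); S_4(τ)=16265/6928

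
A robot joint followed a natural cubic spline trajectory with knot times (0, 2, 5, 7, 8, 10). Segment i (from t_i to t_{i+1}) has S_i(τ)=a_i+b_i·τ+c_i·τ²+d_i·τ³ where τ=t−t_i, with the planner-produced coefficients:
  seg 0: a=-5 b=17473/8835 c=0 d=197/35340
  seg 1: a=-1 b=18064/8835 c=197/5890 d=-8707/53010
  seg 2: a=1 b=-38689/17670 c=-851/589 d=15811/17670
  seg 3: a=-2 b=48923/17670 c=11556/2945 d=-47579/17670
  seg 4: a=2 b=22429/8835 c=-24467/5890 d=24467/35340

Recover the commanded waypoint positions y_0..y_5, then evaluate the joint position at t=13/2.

y_0=-5 y_1=-1 y_2=1 y_3=-2 y_4=2 y_5=-4
S(13/2) = -118517/47120

y_0 = S_0(0) = a_0 = -5
y_1 = S_1(0) = a_1 = -1
y_2 = S_2(0) = a_2 = 1
y_3 = S_3(0) = a_3 = -2
y_4 = S_4(0) = a_4 = 2
y_5 = S_4(2) = -4
t_q=13/2 is in segment 2 (τ=3/2); S_2(τ)=-118517/47120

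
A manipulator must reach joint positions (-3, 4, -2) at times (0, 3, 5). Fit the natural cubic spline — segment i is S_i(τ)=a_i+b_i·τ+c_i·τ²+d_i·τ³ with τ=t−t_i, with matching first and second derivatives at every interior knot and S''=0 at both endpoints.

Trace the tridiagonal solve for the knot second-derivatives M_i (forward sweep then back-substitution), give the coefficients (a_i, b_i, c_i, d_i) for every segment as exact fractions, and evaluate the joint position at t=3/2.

Δ: Δ0=7/3, Δ1=-3
row 1: diag=10, rhs=-32; c'=1/5, d'=-16/5
back: M1=-16/5
M: M0=0, M1=-16/5, M2=0
seg 0: a=-3, c=M0/2=0, d=(M1−M0)/(6·3)=-8/45, b=Δ0−h0·(2M0+M1)/6=59/15
seg 1: a=4, c=M1/2=-8/5, d=(M2−M1)/(6·2)=4/15, b=Δ1−h1·(2M1+M2)/6=-13/15
t_q=3/2 → seg 0, τ=3/2; S=-3+59/15·τ+0·τ²+-8/45·τ³=23/10

  seg 0: a=-3 b=59/15 c=0 d=-8/45
  seg 1: a=4 b=-13/15 c=-8/5 d=4/15
S(3/2) = 23/10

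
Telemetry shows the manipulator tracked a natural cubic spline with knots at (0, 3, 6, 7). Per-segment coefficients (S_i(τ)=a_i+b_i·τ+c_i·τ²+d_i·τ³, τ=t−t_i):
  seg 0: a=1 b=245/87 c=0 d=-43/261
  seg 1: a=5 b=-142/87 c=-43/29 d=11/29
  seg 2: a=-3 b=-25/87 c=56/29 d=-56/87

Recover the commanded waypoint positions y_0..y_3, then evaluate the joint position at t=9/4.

y_0 = S_0(0) = a_0 = 1
y_1 = S_1(0) = a_1 = 5
y_2 = S_2(0) = a_2 = -3
y_3 = S_2(1) = -2
t_q=9/4 is in segment 0 (τ=9/4); S_0(τ)=10133/1856

y_0=1 y_1=5 y_2=-3 y_3=-2
S(9/4) = 10133/1856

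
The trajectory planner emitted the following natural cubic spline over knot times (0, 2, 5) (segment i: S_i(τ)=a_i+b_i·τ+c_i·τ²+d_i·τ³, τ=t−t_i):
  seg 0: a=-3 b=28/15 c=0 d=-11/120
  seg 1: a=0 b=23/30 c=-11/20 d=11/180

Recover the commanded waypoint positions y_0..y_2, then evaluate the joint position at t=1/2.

y_0=-3 y_1=0 y_2=-1
S(1/2) = -133/64

y_0 = S_0(0) = a_0 = -3
y_1 = S_1(0) = a_1 = 0
y_2 = S_1(3) = -1
t_q=1/2 is in segment 0 (τ=1/2); S_0(τ)=-133/64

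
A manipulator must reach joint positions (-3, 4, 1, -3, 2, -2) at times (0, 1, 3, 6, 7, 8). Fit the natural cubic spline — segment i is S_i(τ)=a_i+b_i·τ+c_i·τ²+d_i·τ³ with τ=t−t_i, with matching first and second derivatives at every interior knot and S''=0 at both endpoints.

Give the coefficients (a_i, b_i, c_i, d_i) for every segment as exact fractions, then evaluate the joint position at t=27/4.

Δ: Δ0=7, Δ1=-3/2, Δ2=-4/3, Δ3=5, Δ4=-4
row 1: diag=6, rhs=-51; c'=1/3, d'=-17/2
row 2: denom=10−2·1/3=28/3; d'=(1−2·-17/2)/(28/3)=27/14
row 3: denom=8−3·9/28=197/28; d'=(38−3·27/14)/(197/28)=902/197
row 4: denom=4−1·28/197=760/197; d'=(-54−1·902/197)/(760/197)=-577/38
back: M4=-577/38
back: M3=902/197−28/197·-577/38=128/19
back: M2=27/14−9/28·128/19=-9/38
back: M1=-17/2−1/3·-9/38=-160/19
M: M0=0, M1=-160/19, M2=-9/38, M3=128/19, M4=-577/38, M5=0
seg 0: a=-3, c=M0/2=0, d=(M1−M0)/(6·1)=-80/57, b=Δ0−h0·(2M0+M1)/6=479/57
seg 1: a=4, c=M1/2=-80/19, d=(M2−M1)/(6·2)=311/456, b=Δ1−h1·(2M1+M2)/6=239/57
seg 2: a=1, c=M2/2=-9/76, d=(M3−M2)/(6·3)=265/684, b=Δ2−h2·(2M2+M3)/6=-509/114
seg 3: a=-3, c=M3/2=64/19, d=(M4−M3)/(6·1)=-833/228, b=Δ3−h3·(2M3+M4)/6=1205/228
seg 4: a=2, c=M4/2=-577/76, d=(M5−M4)/(6·1)=577/228, b=Δ4−h4·(2M4+M5)/6=121/114
t_q=27/4 → seg 3, τ=3/4; S=-3+1205/228·τ+64/19·τ²+-833/228·τ³=6407/4864

  seg 0: a=-3 b=479/57 c=0 d=-80/57
  seg 1: a=4 b=239/57 c=-80/19 d=311/456
  seg 2: a=1 b=-509/114 c=-9/76 d=265/684
  seg 3: a=-3 b=1205/228 c=64/19 d=-833/228
  seg 4: a=2 b=121/114 c=-577/76 d=577/228
S(27/4) = 6407/4864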